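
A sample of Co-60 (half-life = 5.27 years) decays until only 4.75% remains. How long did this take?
t = t½ × log₂(N₀/N) = 23.17 years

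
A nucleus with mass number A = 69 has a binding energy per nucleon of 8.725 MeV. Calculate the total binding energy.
B.E. = 8.725 × 69 = 602 MeV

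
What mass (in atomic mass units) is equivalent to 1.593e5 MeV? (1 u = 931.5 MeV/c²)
m = E/c² = 171 u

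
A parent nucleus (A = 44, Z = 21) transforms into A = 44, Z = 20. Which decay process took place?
ΔA = 0, ΔZ = -1 ⇒ beta-plus decay (β⁺) or electron capture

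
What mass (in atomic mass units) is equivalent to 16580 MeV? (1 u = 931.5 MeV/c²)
m = E/c² = 17.8 u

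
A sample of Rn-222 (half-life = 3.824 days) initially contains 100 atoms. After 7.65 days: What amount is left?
N = N₀(1/2)^(t/t½) = 24.99 atoms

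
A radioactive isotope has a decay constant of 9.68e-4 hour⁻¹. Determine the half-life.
t½ = ln(2)/λ = 716.1 hours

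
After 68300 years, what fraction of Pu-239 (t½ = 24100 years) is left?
N/N₀ = (1/2)^(t/t½) = 0.1402 = 14%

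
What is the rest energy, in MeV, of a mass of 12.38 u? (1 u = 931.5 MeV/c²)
E = mc² = 11530 MeV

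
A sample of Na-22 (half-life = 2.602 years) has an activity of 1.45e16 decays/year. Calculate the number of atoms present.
N = A/λ = 5.443e16 atoms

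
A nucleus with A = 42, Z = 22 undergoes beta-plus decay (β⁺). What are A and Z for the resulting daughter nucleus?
Daughter: A = 42, Z = 21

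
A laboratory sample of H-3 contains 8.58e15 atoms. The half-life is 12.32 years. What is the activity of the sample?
A = λN = 4.827e14 decays/year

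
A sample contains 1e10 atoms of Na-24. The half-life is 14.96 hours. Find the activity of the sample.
A = λN = 4.633e8 decays/hour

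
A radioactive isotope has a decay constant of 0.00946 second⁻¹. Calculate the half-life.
t½ = ln(2)/λ = 73.27 seconds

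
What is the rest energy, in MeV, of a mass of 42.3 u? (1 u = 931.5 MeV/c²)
E = mc² = 39400 MeV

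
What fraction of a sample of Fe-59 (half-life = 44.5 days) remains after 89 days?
N/N₀ = (1/2)^(t/t½) = 0.25 = 25%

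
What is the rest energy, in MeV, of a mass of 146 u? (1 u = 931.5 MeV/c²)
E = mc² = 1.36e5 MeV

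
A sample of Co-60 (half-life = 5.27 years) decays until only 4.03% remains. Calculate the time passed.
t = t½ × log₂(N₀/N) = 24.42 years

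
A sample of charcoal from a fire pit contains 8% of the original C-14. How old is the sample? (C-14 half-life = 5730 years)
Age = t½ × log₂(1/ratio) = 20880 years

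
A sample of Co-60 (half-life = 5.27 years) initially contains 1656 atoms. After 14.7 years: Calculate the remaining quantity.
N = N₀(1/2)^(t/t½) = 239.5 atoms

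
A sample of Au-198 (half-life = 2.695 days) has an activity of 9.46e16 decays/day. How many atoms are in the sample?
N = A/λ = 3.678e17 atoms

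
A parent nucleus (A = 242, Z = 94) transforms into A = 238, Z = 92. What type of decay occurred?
ΔA = -4, ΔZ = -2 ⇒ alpha decay (α)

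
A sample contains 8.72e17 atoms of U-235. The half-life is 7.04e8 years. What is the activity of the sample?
A = λN = 8.586e8 decays/year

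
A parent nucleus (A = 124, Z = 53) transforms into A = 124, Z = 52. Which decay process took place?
ΔA = 0, ΔZ = -1 ⇒ beta-plus decay (β⁺) or electron capture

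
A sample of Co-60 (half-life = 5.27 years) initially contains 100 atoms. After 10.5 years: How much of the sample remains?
N = N₀(1/2)^(t/t½) = 25.13 atoms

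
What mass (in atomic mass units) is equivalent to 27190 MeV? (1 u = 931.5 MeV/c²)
m = E/c² = 29.19 u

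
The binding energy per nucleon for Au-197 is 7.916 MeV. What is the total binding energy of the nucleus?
B.E. = 7.916 × 197 = 1559 MeV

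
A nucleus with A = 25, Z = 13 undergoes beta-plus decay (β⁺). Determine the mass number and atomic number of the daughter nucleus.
Daughter: A = 25, Z = 12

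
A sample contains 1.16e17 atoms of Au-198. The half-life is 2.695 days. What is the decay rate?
A = λN = 2.983e16 decays/day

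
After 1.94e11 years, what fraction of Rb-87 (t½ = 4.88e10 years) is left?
N/N₀ = (1/2)^(t/t½) = 0.06357 = 6.36%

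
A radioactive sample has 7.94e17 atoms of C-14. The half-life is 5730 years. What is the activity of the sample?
A = λN = 9.605e13 decays/year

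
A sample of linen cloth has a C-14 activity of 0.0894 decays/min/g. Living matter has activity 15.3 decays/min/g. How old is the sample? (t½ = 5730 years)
Age = t½ × log₂(A₀/A) = 42510 years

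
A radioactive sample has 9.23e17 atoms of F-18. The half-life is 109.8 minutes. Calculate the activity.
A = λN = 5.827e15 decays/minute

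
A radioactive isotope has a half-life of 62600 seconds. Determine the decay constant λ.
λ = ln(2)/t½ = 1.107e-5 second⁻¹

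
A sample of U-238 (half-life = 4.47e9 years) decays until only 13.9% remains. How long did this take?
t = t½ × log₂(N₀/N) = 1.273e10 years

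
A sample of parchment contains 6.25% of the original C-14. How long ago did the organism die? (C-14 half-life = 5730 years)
Age = t½ × log₂(1/ratio) = 22920 years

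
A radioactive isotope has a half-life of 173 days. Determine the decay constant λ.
λ = ln(2)/t½ = 0.004007 day⁻¹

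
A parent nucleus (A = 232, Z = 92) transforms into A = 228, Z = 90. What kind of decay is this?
ΔA = -4, ΔZ = -2 ⇒ alpha decay (α)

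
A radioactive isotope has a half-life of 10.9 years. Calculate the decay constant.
λ = ln(2)/t½ = 0.06359 year⁻¹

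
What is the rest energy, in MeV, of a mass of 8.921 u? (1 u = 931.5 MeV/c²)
E = mc² = 8310 MeV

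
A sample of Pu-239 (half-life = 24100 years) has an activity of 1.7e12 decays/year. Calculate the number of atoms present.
N = A/λ = 5.911e16 atoms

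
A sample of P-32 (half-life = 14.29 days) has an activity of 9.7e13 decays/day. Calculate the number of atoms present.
N = A/λ = 2e15 atoms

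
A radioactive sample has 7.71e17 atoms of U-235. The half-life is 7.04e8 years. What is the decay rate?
A = λN = 7.591e8 decays/year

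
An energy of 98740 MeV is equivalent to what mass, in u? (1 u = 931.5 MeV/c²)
m = E/c² = 106 u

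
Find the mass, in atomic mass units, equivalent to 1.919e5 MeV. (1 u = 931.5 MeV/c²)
m = E/c² = 206 u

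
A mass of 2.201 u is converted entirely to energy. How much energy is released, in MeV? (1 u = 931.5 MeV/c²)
E = mc² = 2050 MeV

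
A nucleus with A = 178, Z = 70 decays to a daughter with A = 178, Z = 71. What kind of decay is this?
ΔA = 0, ΔZ = +1 ⇒ beta-minus decay (β⁻)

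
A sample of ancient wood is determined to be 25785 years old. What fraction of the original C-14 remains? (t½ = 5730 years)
N/N₀ = (1/2)^(t/t½) = 0.04419 = 4.42%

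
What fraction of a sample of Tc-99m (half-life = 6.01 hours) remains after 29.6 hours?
N/N₀ = (1/2)^(t/t½) = 0.03291 = 3.29%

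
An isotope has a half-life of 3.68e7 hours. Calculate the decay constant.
λ = ln(2)/t½ = 1.884e-8 hour⁻¹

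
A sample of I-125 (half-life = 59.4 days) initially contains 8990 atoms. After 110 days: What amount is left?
N = N₀(1/2)^(t/t½) = 2491 atoms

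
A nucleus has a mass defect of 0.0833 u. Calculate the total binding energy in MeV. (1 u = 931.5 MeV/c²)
B.E. = Δm × 931.5 = 77.59 MeV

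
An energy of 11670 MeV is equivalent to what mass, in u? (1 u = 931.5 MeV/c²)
m = E/c² = 12.53 u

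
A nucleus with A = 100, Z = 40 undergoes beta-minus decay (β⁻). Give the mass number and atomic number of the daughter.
Daughter: A = 100, Z = 41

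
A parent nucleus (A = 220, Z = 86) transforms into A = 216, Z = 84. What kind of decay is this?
ΔA = -4, ΔZ = -2 ⇒ alpha decay (α)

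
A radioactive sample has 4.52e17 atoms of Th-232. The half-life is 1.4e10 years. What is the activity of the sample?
A = λN = 2.238e7 decays/year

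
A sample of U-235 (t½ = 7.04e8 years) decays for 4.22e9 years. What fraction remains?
N/N₀ = (1/2)^(t/t½) = 0.01569 = 1.57%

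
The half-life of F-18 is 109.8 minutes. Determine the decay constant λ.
λ = ln(2)/t½ = 0.006313 minute⁻¹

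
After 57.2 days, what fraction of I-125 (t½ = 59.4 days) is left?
N/N₀ = (1/2)^(t/t½) = 0.513 = 51.3%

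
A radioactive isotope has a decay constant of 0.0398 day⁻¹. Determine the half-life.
t½ = ln(2)/λ = 17.42 days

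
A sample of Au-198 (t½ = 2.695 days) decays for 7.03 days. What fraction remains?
N/N₀ = (1/2)^(t/t½) = 0.164 = 16.4%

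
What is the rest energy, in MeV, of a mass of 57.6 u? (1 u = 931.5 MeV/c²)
E = mc² = 53650 MeV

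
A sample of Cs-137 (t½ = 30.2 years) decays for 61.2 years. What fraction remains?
N/N₀ = (1/2)^(t/t½) = 0.2455 = 24.5%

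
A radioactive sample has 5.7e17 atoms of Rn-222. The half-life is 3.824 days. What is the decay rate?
A = λN = 1.033e17 decays/day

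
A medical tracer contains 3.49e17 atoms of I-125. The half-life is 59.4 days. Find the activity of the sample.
A = λN = 4.073e15 decays/day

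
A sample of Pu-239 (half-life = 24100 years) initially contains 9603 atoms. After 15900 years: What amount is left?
N = N₀(1/2)^(t/t½) = 6079 atoms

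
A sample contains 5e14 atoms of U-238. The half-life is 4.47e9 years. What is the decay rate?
A = λN = 77530 decays/year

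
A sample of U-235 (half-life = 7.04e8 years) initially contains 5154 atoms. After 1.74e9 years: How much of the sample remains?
N = N₀(1/2)^(t/t½) = 929.2 atoms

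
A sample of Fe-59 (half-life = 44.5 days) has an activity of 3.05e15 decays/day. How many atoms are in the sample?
N = A/λ = 1.958e17 atoms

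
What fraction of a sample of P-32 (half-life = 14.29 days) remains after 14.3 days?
N/N₀ = (1/2)^(t/t½) = 0.4998 = 50%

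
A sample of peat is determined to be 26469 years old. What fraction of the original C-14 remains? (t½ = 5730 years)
N/N₀ = (1/2)^(t/t½) = 0.04068 = 4.07%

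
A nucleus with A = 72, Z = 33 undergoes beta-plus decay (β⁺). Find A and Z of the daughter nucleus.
Daughter: A = 72, Z = 32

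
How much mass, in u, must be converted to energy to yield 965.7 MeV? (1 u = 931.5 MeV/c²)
m = E/c² = 1.037 u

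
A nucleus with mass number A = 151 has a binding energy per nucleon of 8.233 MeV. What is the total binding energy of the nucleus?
B.E. = 8.233 × 151 = 1243 MeV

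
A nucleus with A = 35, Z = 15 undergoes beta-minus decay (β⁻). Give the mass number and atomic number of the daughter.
Daughter: A = 35, Z = 16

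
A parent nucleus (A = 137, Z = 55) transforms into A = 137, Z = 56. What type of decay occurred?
ΔA = 0, ΔZ = +1 ⇒ beta-minus decay (β⁻)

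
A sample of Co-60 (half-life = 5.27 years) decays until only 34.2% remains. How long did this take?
t = t½ × log₂(N₀/N) = 8.158 years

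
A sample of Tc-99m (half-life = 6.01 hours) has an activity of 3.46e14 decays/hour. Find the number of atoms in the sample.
N = A/λ = 3e15 atoms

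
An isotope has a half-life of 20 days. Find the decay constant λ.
λ = ln(2)/t½ = 0.03466 day⁻¹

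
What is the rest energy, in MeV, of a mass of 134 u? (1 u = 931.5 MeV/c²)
E = mc² = 1.248e5 MeV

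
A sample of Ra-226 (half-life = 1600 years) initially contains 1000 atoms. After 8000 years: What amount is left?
N = N₀(1/2)^(t/t½) = 31.25 atoms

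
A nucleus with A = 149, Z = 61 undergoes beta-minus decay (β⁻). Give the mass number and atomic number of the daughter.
Daughter: A = 149, Z = 62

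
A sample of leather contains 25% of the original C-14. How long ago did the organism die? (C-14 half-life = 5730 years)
Age = t½ × log₂(1/ratio) = 11460 years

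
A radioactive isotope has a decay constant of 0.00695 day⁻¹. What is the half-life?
t½ = ln(2)/λ = 99.73 days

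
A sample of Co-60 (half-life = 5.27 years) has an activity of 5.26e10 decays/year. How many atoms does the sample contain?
N = A/λ = 3.999e11 atoms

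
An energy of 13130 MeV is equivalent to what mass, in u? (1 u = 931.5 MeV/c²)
m = E/c² = 14.1 u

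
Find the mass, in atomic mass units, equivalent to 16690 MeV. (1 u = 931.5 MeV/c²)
m = E/c² = 17.92 u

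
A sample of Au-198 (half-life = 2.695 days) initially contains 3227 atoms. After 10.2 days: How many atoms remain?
N = N₀(1/2)^(t/t½) = 234.1 atoms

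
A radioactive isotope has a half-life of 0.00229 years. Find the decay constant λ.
λ = ln(2)/t½ = 302.7 year⁻¹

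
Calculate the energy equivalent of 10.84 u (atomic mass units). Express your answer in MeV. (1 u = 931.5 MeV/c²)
E = mc² = 10100 MeV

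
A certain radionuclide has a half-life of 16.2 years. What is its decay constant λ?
λ = ln(2)/t½ = 0.04279 year⁻¹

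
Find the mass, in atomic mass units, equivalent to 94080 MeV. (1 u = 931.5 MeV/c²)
m = E/c² = 101 u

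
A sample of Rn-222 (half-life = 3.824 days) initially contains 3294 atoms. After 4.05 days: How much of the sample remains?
N = N₀(1/2)^(t/t½) = 1581 atoms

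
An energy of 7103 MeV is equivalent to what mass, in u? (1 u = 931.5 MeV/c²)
m = E/c² = 7.625 u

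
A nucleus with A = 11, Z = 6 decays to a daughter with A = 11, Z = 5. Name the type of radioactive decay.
ΔA = 0, ΔZ = -1 ⇒ beta-plus decay (β⁺) or electron capture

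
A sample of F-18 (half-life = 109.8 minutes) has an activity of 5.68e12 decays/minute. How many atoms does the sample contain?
N = A/λ = 8.998e14 atoms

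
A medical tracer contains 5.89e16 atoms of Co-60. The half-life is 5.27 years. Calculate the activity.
A = λN = 7.747e15 decays/year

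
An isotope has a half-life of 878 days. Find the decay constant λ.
λ = ln(2)/t½ = 7.895e-4 day⁻¹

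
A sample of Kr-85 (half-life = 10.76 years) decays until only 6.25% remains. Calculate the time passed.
t = t½ × log₂(N₀/N) = 43.04 years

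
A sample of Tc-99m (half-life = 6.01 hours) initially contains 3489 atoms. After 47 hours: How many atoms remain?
N = N₀(1/2)^(t/t½) = 15.44 atoms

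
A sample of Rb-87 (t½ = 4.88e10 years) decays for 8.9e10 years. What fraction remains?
N/N₀ = (1/2)^(t/t½) = 0.2825 = 28.2%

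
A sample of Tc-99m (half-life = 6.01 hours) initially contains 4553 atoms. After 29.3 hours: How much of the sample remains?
N = N₀(1/2)^(t/t½) = 155.1 atoms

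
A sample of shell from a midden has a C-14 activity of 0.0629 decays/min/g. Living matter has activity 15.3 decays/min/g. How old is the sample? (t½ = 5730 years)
Age = t½ × log₂(A₀/A) = 45420 years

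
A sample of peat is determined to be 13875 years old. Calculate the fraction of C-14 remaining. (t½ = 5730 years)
N/N₀ = (1/2)^(t/t½) = 0.1867 = 18.7%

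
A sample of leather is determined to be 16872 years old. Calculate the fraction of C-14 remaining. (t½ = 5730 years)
N/N₀ = (1/2)^(t/t½) = 0.1299 = 13%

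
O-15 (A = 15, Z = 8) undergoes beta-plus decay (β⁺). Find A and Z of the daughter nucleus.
Daughter: A = 15, Z = 7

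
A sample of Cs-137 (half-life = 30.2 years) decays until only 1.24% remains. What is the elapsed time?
t = t½ × log₂(N₀/N) = 191.3 years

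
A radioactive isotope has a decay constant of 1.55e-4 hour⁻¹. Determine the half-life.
t½ = ln(2)/λ = 4472 hours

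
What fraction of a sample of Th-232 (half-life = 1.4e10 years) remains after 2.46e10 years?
N/N₀ = (1/2)^(t/t½) = 0.2958 = 29.6%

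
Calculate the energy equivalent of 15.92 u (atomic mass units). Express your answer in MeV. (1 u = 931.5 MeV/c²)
E = mc² = 14830 MeV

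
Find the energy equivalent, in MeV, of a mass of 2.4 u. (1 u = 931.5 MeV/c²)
E = mc² = 2236 MeV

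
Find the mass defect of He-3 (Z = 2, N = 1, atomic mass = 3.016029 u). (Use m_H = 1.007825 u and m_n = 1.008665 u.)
Δm = Z·m_H + N·m_n − M = 0.008286 u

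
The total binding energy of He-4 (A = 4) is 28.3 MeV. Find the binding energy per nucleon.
B.E./A = 28.3/4 = 7.075 MeV/nucleon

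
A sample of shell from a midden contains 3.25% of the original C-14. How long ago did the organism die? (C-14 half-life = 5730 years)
Age = t½ × log₂(1/ratio) = 28330 years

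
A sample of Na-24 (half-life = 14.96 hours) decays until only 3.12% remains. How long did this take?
t = t½ × log₂(N₀/N) = 74.83 hours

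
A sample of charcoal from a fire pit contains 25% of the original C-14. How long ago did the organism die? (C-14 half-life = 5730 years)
Age = t½ × log₂(1/ratio) = 11460 years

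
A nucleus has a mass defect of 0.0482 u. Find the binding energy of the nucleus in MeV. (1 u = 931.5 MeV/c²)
B.E. = Δm × 931.5 = 44.9 MeV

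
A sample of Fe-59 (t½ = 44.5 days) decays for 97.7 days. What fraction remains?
N/N₀ = (1/2)^(t/t½) = 0.2183 = 21.8%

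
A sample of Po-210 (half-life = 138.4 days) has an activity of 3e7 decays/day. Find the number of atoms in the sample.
N = A/λ = 5.99e9 atoms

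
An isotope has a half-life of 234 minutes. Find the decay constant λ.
λ = ln(2)/t½ = 0.002962 minute⁻¹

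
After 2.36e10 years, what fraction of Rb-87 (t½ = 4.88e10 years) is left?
N/N₀ = (1/2)^(t/t½) = 0.7152 = 71.5%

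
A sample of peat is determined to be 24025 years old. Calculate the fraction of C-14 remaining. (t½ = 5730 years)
N/N₀ = (1/2)^(t/t½) = 0.05468 = 5.47%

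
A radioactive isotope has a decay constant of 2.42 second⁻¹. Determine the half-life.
t½ = ln(2)/λ = 0.2864 seconds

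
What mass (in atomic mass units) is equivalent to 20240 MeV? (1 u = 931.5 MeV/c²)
m = E/c² = 21.73 u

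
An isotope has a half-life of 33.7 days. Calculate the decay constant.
λ = ln(2)/t½ = 0.02057 day⁻¹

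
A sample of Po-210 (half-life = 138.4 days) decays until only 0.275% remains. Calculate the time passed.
t = t½ × log₂(N₀/N) = 1177 days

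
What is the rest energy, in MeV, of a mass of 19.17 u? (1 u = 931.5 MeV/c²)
E = mc² = 17860 MeV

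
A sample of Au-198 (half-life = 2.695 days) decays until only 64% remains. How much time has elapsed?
t = t½ × log₂(N₀/N) = 1.735 days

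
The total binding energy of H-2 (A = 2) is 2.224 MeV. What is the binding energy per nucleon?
B.E./A = 2.224/2 = 1.112 MeV/nucleon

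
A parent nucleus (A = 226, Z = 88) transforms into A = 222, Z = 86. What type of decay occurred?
ΔA = -4, ΔZ = -2 ⇒ alpha decay (α)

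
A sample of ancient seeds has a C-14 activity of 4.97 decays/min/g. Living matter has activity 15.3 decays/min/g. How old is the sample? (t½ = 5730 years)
Age = t½ × log₂(A₀/A) = 9295 years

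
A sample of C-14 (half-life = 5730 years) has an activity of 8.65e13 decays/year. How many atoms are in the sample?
N = A/λ = 7.151e17 atoms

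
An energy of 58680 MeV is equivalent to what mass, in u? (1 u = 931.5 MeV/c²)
m = E/c² = 63 u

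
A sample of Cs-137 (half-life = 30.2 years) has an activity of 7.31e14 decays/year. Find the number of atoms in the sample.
N = A/λ = 3.185e16 atoms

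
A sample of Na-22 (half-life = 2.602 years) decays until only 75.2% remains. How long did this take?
t = t½ × log₂(N₀/N) = 1.07 years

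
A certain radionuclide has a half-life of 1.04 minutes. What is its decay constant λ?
λ = ln(2)/t½ = 0.6665 minute⁻¹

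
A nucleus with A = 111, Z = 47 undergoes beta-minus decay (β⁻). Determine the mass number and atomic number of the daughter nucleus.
Daughter: A = 111, Z = 48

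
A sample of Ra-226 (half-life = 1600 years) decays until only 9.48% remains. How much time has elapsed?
t = t½ × log₂(N₀/N) = 5438 years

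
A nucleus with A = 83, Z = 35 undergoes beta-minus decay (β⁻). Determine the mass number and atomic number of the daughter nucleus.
Daughter: A = 83, Z = 36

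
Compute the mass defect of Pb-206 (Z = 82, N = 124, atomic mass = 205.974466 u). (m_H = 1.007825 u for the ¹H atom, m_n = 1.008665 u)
Δm = Z·m_H + N·m_n − M = 1.742 u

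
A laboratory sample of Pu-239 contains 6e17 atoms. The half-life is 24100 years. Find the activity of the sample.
A = λN = 1.726e13 decays/year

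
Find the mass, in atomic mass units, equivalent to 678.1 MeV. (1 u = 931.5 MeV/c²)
m = E/c² = 0.728 u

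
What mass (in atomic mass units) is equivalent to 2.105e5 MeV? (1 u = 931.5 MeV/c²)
m = E/c² = 226 u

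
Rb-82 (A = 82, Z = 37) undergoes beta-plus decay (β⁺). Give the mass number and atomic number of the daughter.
Daughter: A = 82, Z = 36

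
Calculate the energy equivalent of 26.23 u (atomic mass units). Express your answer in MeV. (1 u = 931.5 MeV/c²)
E = mc² = 24430 MeV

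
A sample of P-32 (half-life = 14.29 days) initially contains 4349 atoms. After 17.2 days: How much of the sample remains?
N = N₀(1/2)^(t/t½) = 1888 atoms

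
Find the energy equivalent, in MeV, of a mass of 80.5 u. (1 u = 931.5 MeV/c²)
E = mc² = 74990 MeV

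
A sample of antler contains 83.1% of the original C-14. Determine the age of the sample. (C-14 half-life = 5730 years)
Age = t½ × log₂(1/ratio) = 1530 years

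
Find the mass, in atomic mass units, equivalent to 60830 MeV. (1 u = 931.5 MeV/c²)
m = E/c² = 65.3 u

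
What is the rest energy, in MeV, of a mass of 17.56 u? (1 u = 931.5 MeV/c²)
E = mc² = 16360 MeV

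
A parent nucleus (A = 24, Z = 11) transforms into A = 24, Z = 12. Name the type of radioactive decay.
ΔA = 0, ΔZ = +1 ⇒ beta-minus decay (β⁻)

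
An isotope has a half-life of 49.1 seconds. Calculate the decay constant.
λ = ln(2)/t½ = 0.01412 second⁻¹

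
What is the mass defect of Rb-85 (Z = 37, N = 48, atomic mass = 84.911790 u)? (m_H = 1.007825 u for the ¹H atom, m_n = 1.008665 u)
Δm = Z·m_H + N·m_n − M = 0.7937 u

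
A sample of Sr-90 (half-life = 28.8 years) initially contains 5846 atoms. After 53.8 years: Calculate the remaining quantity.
N = N₀(1/2)^(t/t½) = 1601 atoms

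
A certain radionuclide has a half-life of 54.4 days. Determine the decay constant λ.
λ = ln(2)/t½ = 0.01274 day⁻¹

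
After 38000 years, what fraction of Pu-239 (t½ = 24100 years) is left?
N/N₀ = (1/2)^(t/t½) = 0.3352 = 33.5%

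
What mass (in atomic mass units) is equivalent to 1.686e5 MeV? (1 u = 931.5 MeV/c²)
m = E/c² = 181 u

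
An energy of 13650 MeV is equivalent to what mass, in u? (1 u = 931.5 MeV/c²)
m = E/c² = 14.65 u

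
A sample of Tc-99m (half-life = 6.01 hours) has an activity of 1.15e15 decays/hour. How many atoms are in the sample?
N = A/λ = 9.971e15 atoms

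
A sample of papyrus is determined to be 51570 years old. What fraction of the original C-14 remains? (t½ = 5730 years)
N/N₀ = (1/2)^(t/t½) = 0.001953 = 0.195%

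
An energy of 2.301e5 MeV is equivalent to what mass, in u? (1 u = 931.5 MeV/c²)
m = E/c² = 247 u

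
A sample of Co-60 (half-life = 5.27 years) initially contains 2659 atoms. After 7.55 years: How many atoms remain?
N = N₀(1/2)^(t/t½) = 985 atoms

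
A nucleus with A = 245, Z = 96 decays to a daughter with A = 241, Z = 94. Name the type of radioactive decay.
ΔA = -4, ΔZ = -2 ⇒ alpha decay (α)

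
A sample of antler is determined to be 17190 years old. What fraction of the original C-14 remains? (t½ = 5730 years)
N/N₀ = (1/2)^(t/t½) = 0.125 = 12.5%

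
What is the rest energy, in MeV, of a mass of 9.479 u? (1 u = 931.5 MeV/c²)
E = mc² = 8830 MeV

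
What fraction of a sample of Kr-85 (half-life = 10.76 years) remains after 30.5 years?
N/N₀ = (1/2)^(t/t½) = 0.1402 = 14%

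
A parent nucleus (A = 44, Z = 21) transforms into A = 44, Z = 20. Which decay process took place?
ΔA = 0, ΔZ = -1 ⇒ beta-plus decay (β⁺) or electron capture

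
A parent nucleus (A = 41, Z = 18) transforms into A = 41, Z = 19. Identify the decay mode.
ΔA = 0, ΔZ = +1 ⇒ beta-minus decay (β⁻)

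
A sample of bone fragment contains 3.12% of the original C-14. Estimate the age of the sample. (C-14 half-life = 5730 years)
Age = t½ × log₂(1/ratio) = 28660 years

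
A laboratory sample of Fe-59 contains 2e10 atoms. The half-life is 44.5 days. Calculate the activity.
A = λN = 3.115e8 decays/day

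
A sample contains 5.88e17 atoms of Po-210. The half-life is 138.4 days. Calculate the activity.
A = λN = 2.945e15 decays/day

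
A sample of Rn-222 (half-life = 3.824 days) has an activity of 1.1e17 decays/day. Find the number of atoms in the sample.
N = A/λ = 6.069e17 atoms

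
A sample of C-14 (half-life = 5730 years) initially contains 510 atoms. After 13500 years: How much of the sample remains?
N = N₀(1/2)^(t/t½) = 99.62 atoms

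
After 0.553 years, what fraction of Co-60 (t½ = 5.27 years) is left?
N/N₀ = (1/2)^(t/t½) = 0.9298 = 93%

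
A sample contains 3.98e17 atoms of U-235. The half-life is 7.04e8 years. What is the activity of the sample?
A = λN = 3.919e8 decays/year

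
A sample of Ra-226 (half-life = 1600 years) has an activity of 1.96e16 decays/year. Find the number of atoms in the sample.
N = A/λ = 4.524e19 atoms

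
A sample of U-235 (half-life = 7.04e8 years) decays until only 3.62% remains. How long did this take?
t = t½ × log₂(N₀/N) = 3.371e9 years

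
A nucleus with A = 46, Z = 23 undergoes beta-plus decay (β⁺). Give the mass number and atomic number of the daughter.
Daughter: A = 46, Z = 22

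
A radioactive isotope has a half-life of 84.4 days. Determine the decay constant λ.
λ = ln(2)/t½ = 0.008213 day⁻¹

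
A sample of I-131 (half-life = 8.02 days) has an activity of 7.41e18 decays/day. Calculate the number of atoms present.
N = A/λ = 8.574e19 atoms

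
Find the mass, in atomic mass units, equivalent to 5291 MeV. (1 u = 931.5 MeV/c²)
m = E/c² = 5.68 u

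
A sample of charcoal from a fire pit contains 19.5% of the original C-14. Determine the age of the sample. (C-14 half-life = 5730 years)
Age = t½ × log₂(1/ratio) = 13510 years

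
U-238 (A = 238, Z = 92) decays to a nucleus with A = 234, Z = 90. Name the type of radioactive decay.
ΔA = -4, ΔZ = -2 ⇒ alpha decay (α)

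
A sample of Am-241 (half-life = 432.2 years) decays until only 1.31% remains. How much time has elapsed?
t = t½ × log₂(N₀/N) = 2703 years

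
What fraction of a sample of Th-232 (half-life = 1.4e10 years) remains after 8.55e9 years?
N/N₀ = (1/2)^(t/t½) = 0.6549 = 65.5%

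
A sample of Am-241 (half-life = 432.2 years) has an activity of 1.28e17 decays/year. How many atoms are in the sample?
N = A/λ = 7.981e19 atoms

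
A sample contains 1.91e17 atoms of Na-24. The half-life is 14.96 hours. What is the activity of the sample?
A = λN = 8.85e15 decays/hour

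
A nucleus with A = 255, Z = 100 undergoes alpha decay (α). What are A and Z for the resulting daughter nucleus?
Daughter: A = 251, Z = 98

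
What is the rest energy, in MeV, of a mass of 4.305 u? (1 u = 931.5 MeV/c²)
E = mc² = 4010 MeV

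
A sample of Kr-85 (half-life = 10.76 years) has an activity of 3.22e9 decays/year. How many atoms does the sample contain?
N = A/λ = 4.999e10 atoms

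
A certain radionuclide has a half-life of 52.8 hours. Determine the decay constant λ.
λ = ln(2)/t½ = 0.01313 hour⁻¹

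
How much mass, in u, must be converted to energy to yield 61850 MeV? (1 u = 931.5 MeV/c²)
m = E/c² = 66.4 u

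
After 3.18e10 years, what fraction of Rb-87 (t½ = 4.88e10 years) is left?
N/N₀ = (1/2)^(t/t½) = 0.6366 = 63.7%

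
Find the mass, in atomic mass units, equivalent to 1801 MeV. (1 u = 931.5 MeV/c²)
m = E/c² = 1.933 u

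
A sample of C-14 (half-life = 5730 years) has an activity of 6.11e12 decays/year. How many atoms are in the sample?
N = A/λ = 5.051e16 atoms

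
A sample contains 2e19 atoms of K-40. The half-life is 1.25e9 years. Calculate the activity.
A = λN = 1.109e10 decays/year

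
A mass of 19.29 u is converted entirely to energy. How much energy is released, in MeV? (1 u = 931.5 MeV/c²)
E = mc² = 17970 MeV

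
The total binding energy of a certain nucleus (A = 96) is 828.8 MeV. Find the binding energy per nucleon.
B.E./A = 828.8/96 = 8.633 MeV/nucleon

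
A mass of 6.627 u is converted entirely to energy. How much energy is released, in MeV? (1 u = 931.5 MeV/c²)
E = mc² = 6173 MeV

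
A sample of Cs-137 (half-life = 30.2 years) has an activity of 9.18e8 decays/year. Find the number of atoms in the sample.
N = A/λ = 4e10 atoms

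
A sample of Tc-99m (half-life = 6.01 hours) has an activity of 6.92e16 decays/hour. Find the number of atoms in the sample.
N = A/λ = 6e17 atoms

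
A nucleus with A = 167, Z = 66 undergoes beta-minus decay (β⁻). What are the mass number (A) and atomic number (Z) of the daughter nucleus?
Daughter: A = 167, Z = 67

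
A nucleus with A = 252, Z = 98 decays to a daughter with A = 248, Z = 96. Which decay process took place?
ΔA = -4, ΔZ = -2 ⇒ alpha decay (α)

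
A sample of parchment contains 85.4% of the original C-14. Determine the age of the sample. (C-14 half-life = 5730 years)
Age = t½ × log₂(1/ratio) = 1305 years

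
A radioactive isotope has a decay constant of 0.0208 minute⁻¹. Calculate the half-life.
t½ = ln(2)/λ = 33.32 minutes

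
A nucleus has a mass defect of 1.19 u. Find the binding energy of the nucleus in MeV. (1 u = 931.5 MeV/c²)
B.E. = Δm × 931.5 = 1108 MeV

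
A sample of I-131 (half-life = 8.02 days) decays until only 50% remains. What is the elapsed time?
t = t½ × log₂(N₀/N) = 8.02 days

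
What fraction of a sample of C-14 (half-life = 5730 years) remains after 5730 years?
N/N₀ = (1/2)^(t/t½) = 0.5 = 50%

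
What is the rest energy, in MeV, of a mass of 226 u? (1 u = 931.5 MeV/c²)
E = mc² = 2.105e5 MeV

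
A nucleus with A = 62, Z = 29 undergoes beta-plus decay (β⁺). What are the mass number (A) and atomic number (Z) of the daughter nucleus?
Daughter: A = 62, Z = 28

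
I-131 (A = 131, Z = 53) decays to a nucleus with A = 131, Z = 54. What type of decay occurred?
ΔA = 0, ΔZ = +1 ⇒ beta-minus decay (β⁻)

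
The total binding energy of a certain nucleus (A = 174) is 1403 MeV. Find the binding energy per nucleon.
B.E./A = 1403/174 = 8.063 MeV/nucleon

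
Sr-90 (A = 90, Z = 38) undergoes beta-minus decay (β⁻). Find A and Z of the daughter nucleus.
Daughter: A = 90, Z = 39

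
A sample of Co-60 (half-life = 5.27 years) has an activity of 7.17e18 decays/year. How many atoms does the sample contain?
N = A/λ = 5.451e19 atoms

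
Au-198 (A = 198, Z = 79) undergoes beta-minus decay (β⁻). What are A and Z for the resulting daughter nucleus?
Daughter: A = 198, Z = 80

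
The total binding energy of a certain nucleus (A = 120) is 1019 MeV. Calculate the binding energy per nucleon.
B.E./A = 1019/120 = 8.492 MeV/nucleon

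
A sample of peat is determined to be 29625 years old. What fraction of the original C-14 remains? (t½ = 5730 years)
N/N₀ = (1/2)^(t/t½) = 0.02777 = 2.78%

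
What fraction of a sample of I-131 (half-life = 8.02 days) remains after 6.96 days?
N/N₀ = (1/2)^(t/t½) = 0.548 = 54.8%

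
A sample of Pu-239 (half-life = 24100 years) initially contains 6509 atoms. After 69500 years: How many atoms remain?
N = N₀(1/2)^(t/t½) = 881.9 atoms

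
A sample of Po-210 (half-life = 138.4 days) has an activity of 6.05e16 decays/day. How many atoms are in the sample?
N = A/λ = 1.208e19 atoms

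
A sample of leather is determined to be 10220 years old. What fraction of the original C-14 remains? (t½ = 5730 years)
N/N₀ = (1/2)^(t/t½) = 0.2905 = 29%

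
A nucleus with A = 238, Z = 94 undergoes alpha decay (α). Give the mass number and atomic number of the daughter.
Daughter: A = 234, Z = 92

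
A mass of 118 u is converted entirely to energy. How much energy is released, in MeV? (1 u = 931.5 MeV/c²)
E = mc² = 1.099e5 MeV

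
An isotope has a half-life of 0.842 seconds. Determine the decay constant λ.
λ = ln(2)/t½ = 0.8232 second⁻¹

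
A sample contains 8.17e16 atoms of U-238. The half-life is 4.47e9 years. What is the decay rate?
A = λN = 1.267e7 decays/year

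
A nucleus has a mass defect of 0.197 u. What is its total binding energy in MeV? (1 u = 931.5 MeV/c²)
B.E. = Δm × 931.5 = 183.5 MeV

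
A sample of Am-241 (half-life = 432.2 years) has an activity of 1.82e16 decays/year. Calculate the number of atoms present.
N = A/λ = 1.135e19 atoms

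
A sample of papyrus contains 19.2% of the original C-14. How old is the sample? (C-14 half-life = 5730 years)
Age = t½ × log₂(1/ratio) = 13640 years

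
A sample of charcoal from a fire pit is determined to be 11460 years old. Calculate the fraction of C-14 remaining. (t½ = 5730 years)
N/N₀ = (1/2)^(t/t½) = 0.25 = 25%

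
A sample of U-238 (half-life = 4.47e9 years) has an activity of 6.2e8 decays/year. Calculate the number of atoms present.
N = A/λ = 3.998e18 atoms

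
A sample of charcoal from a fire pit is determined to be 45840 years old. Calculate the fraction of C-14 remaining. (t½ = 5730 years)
N/N₀ = (1/2)^(t/t½) = 0.003906 = 0.391%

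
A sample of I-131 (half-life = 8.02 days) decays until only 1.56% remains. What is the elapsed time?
t = t½ × log₂(N₀/N) = 48.14 days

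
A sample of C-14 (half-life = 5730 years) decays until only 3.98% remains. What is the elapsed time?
t = t½ × log₂(N₀/N) = 26650 years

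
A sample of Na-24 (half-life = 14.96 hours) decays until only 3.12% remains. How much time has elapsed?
t = t½ × log₂(N₀/N) = 74.83 hours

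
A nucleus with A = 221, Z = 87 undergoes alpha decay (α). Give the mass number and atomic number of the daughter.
Daughter: A = 217, Z = 85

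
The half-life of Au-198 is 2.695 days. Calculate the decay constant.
λ = ln(2)/t½ = 0.2572 day⁻¹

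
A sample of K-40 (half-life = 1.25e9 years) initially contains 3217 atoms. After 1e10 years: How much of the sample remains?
N = N₀(1/2)^(t/t½) = 12.57 atoms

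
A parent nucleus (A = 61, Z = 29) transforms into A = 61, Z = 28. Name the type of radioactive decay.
ΔA = 0, ΔZ = -1 ⇒ beta-plus decay (β⁺) or electron capture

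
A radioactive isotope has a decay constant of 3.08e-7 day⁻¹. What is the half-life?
t½ = ln(2)/λ = 2.25e6 days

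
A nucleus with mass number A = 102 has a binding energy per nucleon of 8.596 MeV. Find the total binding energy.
B.E. = 8.596 × 102 = 876.8 MeV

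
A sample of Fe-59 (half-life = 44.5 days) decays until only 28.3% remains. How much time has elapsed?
t = t½ × log₂(N₀/N) = 81.04 days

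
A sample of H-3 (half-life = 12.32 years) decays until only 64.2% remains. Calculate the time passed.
t = t½ × log₂(N₀/N) = 7.877 years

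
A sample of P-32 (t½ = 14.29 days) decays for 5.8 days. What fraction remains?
N/N₀ = (1/2)^(t/t½) = 0.7548 = 75.5%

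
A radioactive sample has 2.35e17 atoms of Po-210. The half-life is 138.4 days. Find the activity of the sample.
A = λN = 1.177e15 decays/day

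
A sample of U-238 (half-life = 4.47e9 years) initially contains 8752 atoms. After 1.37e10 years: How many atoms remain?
N = N₀(1/2)^(t/t½) = 1046 atoms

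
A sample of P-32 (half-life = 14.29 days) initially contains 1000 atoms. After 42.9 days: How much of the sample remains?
N = N₀(1/2)^(t/t½) = 124.8 atoms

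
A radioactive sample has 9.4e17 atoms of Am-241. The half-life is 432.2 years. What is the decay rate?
A = λN = 1.508e15 decays/year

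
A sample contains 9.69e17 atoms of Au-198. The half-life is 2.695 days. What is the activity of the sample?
A = λN = 2.492e17 decays/day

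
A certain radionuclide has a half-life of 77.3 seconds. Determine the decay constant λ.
λ = ln(2)/t½ = 0.008967 second⁻¹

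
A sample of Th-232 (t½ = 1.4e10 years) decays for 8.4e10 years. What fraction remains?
N/N₀ = (1/2)^(t/t½) = 0.01562 = 1.56%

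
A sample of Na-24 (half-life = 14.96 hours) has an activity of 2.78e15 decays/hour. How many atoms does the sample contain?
N = A/λ = 6e16 atoms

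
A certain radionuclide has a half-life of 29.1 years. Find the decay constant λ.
λ = ln(2)/t½ = 0.02382 year⁻¹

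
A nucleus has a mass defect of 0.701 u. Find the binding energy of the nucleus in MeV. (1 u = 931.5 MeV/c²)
B.E. = Δm × 931.5 = 653 MeV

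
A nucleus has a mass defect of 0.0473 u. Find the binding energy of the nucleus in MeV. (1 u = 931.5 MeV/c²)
B.E. = Δm × 931.5 = 44.06 MeV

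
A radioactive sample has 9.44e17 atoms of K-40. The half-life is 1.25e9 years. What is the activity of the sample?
A = λN = 5.235e8 decays/year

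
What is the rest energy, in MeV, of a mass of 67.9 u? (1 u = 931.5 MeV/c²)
E = mc² = 63250 MeV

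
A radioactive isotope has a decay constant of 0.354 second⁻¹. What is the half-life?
t½ = ln(2)/λ = 1.958 seconds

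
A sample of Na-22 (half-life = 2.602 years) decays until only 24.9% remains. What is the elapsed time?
t = t½ × log₂(N₀/N) = 5.219 years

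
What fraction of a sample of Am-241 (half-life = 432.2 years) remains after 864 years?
N/N₀ = (1/2)^(t/t½) = 0.2502 = 25%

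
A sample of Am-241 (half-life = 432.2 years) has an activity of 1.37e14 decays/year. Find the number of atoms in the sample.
N = A/λ = 8.542e16 atoms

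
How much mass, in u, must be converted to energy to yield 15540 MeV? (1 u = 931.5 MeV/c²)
m = E/c² = 16.68 u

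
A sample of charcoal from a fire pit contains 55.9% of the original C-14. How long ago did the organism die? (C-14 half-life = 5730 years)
Age = t½ × log₂(1/ratio) = 4808 years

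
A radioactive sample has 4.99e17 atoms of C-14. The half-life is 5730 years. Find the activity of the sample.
A = λN = 6.036e13 decays/year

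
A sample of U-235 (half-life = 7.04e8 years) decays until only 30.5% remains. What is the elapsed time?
t = t½ × log₂(N₀/N) = 1.206e9 years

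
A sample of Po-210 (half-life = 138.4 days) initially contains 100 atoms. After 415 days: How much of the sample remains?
N = N₀(1/2)^(t/t½) = 12.51 atoms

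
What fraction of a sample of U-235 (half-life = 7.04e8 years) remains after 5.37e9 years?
N/N₀ = (1/2)^(t/t½) = 0.005056 = 0.506%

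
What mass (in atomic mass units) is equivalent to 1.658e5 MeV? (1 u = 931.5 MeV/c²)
m = E/c² = 178 u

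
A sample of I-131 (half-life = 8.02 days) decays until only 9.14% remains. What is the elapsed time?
t = t½ × log₂(N₀/N) = 27.68 days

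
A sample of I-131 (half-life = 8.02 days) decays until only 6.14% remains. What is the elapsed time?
t = t½ × log₂(N₀/N) = 32.29 days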